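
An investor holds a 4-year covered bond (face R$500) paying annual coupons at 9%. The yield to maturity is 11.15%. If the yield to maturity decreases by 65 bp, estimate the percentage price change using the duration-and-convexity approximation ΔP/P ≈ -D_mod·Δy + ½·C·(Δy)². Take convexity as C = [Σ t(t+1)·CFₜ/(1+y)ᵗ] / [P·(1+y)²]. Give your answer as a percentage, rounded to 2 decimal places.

+2.08%

With y = 0.1115:
  t   CF        PV=CF/(1+0.1115)^t    t·PV        t(t+1)·PV
  1        45.00        40.4858        40.4858          80.9717
  2        45.00        36.4245        72.8490         218.5470
  3        45.00        32.7706        98.3117         393.2469
  4       545.00       357.0743     1,428.2973       7,141.4867
  Σ                    466.7552     1,639.9439       7,834.2523
P = 466.7552; D_Mac = 3.51350 yrs; D_mod = 3.16104 yrs; C = 13.58593.
Duration effect: -3.16104 × (-0.0065) = +0.020547
Convexity effect: 0.5 × 13.58593 × (-0.0065)² = +0.0002870
ΔP/P ≈ +0.020547 + 0.0002870 = +0.020834 = +2.0834%.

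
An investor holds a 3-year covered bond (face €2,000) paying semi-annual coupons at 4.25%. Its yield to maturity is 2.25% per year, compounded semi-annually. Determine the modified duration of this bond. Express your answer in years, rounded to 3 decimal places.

Periodic yield y = 0.01125. First find Macaulay duration:
  t   CF        PV=CF/(1+0.01125)^t    t·PV
  1        42.50        42.0272        42.0272
  2        42.50        41.5596        83.1193
  3        42.50        41.0973       123.2919
  4        42.50        40.6401       162.5604
  5        42.50        40.1880       200.9399
  6     2,042.50     1,909.9010    11,459.4060
  Σ                  2,115.4132    12,071.3448
P = 2,115.4132; Macaulay duration = 12,071.3448 / 2,115.4132 = 5.70638 half-year periods = 2.85319 years.
Modified duration = D_Mac / (1 + y) = 2.85319 / 1.01125 = 2.82145 years.

2.821 years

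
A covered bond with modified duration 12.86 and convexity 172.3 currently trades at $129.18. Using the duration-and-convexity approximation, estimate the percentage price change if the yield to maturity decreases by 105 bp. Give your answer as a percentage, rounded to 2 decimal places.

Duration effect: -D_mod·Δy = -12.86 × (-0.0105) = +0.135030
Convexity effect: ½·C·(Δy)² = 0.5 × 172.3 × (-0.0105)² = +0.0094980375
ΔP/P ≈ +0.135030 + 0.0094980375 = +0.1445280375
= +14.45280375%.

+14.45%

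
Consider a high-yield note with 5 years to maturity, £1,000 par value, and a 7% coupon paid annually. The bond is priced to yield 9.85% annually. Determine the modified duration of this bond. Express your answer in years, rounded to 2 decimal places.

Periodic yield y = 0.0985. First find Macaulay duration:
  t   CF        PV=CF/(1+0.0985)^t    t·PV
  1        70.00        63.7233        63.7233
  2        70.00        58.0093       116.0187
  3        70.00        52.8078       158.4233
  4        70.00        48.0726       192.2905
  5     1,070.00       668.9343     3,344.6715
  Σ                    891.5473     3,875.1273
P = 891.5473; Macaulay duration = 3,875.1273 / 891.5473 = 4.34652 years.
Modified duration = D_Mac / (1 + y) = 4.34652 / 1.0985 = 3.95678 years.

3.96 years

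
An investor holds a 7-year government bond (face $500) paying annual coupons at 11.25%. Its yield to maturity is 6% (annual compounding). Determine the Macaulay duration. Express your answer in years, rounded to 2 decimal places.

5.43 years

Periodic yield y = 0.06. Discount each cash flow and weight by its year:
  t   CF        PV=CF/(1+0.06)^t    t·PV
  1        56.25        53.0660        53.0660
  2        56.25        50.0623       100.1246
  3        56.25        47.2286       141.6858
  4        56.25        44.5553       178.2211
  5        56.25        42.0333       210.1664
  6        56.25        39.6540       237.9242
  7       556.25       369.9380     2,589.5661
  Σ                    646.5375     3,510.7541
Price P = Σ PV = 646.5375.
Macaulay duration = Σ(t·PV) / P = 3,510.7541 / 646.5375 = 5.43009 years.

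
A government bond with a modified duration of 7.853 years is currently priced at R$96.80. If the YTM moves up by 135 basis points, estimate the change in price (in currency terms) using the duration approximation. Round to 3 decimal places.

-R$10.262

Duration approximation: ΔP/P ≈ -D_mod · Δy = -7.853 × (+0.0135) = -0.1060155.
ΔP ≈ 96.80 × (-0.1060155) = -10.2623004.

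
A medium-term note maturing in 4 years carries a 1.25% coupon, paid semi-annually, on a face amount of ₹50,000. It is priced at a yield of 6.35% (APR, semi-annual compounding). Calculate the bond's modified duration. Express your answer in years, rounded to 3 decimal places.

3.783 years

Periodic yield y = 0.03175. First find Macaulay duration:
  t   CF        PV=CF/(1+0.03175)^t    t·PV
  1       312.50       302.8835       302.8835
  2       312.50       293.5628       587.1257
  3       312.50       284.5290       853.5871
  4       312.50       275.7732     1,103.0929
  5       312.50       267.2869     1,336.4344
  6       312.50       259.0617     1,554.3700
  7       312.50       251.0896     1,757.6270
  8    50,312.50    39,181.4115   313,451.2920
  Σ                 41,115.5982   320,946.4126
P = 41,115.5982; Macaulay duration = 320,946.4126 / 41,115.5982 = 7.80595 half-year periods = 3.90298 years.
Modified duration = D_Mac / (1 + y) = 3.90298 / 1.03175 = 3.78287 years.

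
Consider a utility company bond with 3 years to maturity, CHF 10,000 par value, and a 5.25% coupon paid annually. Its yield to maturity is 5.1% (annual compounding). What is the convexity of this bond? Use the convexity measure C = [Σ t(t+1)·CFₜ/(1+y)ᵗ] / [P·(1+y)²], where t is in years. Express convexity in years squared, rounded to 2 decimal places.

With y = 0.051:
  t   CF        PV=CF/(1+0.051)^t    t·PV        t(t+1)·PV
  1       525.00       499.5243       499.5243         999.0485
  2       525.00       475.2847       950.5695       2,851.7084
  3    10,525.00     9,065.9633    27,197.8899     108,791.5595
  Σ                 10,040.7723    28,647.9836     112,642.3165
P = 10,040.7723.
Convexity = Σ t(t+1)·PV / [P·(1+y)²] = 112,642.3165 / (10,040.7723 × 1.104601) = 10.15615.

10.16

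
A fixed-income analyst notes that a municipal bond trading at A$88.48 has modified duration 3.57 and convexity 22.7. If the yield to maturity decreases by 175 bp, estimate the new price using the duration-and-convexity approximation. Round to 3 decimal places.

Duration effect: -D_mod·Δy = -3.57 × (-0.0175) = +0.062475
Convexity effect: ½·C·(Δy)² = 0.5 × 22.7 × (-0.0175)² = +0.0034759375
ΔP/P ≈ +0.062475 + 0.0034759375 = +0.0659509375
New price ≈ 88.48 × (1 + 0.0659509375) = 94.31533895.

A$94.315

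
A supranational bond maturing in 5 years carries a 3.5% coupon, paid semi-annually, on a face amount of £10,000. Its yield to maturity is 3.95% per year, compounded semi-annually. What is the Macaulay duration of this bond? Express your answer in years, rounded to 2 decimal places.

Periodic yield y = 0.01975. Discount each cash flow and weight by its period:
  t   CF        PV=CF/(1+0.01975)^t    t·PV
  1       175.00       171.6107       171.6107
  2       175.00       168.2870       336.5740
  3       175.00       165.0277       495.0832
  4       175.00       161.8315       647.3262
  5       175.00       158.6973       793.4864
  6       175.00       155.6237       933.7423
  7       175.00       152.6097     1,068.2677
  8       175.00       149.6540     1,197.2320
  9       175.00       146.7556     1,320.8002
  10   10,175.00     8,367.5300    83,675.3000
  Σ                  9,797.6272    90,639.4227
Price P = Σ PV = 9,797.6272.
Macaulay duration = Σ(t·PV) / P = 90,639.4227 / 9,797.6272 = 9.25116 half-year periods.
In years: 9.25116 / 2 = 4.62558 years.

4.63 years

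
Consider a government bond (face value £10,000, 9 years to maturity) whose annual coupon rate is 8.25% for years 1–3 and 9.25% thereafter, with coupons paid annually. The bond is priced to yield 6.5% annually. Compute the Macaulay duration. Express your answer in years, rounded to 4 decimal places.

6.8096 years

Periodic yield y = 0.065. Discount each cash flow and weight by its year:
  t   CF        PV=CF/(1+0.065)^t    t·PV
  1       825.00       774.6479       774.6479
  2       825.00       727.3689     1,454.7378
  3       825.00       682.9755     2,048.9265
  4       925.00       719.0239     2,876.0954
  5       925.00       675.1398     3,375.6989
  6       925.00       633.9341     3,803.6044
  7       925.00       595.2432     4,166.7027
  8       925.00       558.9138     4,471.3108
  9    10,925.00     6,198.3340    55,785.0061
  Σ                 11,565.5811    78,756.7305
Price P = Σ PV = 11,565.5811.
Macaulay duration = Σ(t·PV) / P = 78,756.7305 / 11,565.5811 = 6.80958 years.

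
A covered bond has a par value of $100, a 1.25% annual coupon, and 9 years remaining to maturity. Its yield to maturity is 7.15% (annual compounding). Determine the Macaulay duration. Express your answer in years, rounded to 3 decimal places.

8.416 years

Periodic yield y = 0.0715. Discount each cash flow and weight by its year:
  t   CF        PV=CF/(1+0.0715)^t    t·PV
  1         1.25         1.1666         1.1666
  2         1.25         1.0887         2.1775
  3         1.25         1.0161         3.0483
  4         1.25         0.9483         3.7932
  5         1.25         0.8850         4.4251
  6         1.25         0.8260         4.9557
  7         1.25         0.7708         5.3959
  8         1.25         0.7194         5.7552
  9       101.25        54.3833       489.4496
  Σ                     61.8042       520.1670
Price P = Σ PV = 61.8042.
Macaulay duration = Σ(t·PV) / P = 520.1670 / 61.8042 = 8.41637 years.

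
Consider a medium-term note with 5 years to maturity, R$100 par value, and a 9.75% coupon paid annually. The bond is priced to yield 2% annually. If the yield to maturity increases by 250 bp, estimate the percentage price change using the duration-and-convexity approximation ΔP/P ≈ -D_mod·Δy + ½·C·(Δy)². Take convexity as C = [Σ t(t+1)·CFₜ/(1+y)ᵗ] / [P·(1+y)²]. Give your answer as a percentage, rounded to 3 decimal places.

With y = 0.02:
  t   CF        PV=CF/(1+0.02)^t    t·PV        t(t+1)·PV
  1         9.75         9.5588         9.5588          19.1176
  2         9.75         9.3714        18.7428          56.2284
  3         9.75         9.1876        27.5629         110.2517
  4         9.75         9.0075        36.0300         180.1499
  5       109.75        99.4040       497.0198       2,982.1187
  Σ                    136.5293       588.9143       3,347.8663
P = 136.5293; D_Mac = 4.31346 yrs; D_mod = 4.22889 yrs; C = 23.56904.
Duration effect: -4.22889 × (+0.025) = -0.105722
Convexity effect: 0.5 × 23.56904 × (0.025)² = +0.0073653
ΔP/P ≈ -0.105722 + 0.0073653 = -0.098357 = -9.8357%.

-9.836%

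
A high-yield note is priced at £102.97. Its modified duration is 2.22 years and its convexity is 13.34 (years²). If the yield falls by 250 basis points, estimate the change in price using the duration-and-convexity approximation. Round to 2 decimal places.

+£6.14

Duration effect: -D_mod·Δy = -2.22 × (-0.025) = +0.055500
Convexity effect: ½·C·(Δy)² = 0.5 × 13.34 × (-0.025)² = +0.00416875
ΔP/P ≈ +0.055500 + 0.00416875 = +0.05966875
ΔP ≈ 102.97 × (+0.05966875) = +6.1440911875.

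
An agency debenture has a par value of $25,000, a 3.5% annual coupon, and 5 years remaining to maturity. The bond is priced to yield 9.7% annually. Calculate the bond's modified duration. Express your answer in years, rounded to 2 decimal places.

4.21 years

Periodic yield y = 0.097. First find Macaulay duration:
  t   CF        PV=CF/(1+0.097)^t    t·PV
  1       875.00       797.6299       797.6299
  2       875.00       727.1011     1,454.2022
  3       875.00       662.8087     1,988.4260
  4       875.00       604.2011     2,416.8046
  5    25,875.00    16,287.2297    81,436.1484
  Σ                 19,078.9705    88,093.2110
P = 19,078.9705; Macaulay duration = 88,093.2110 / 19,078.9705 = 4.61729 years.
Modified duration = D_Mac / (1 + y) = 4.61729 / 1.097 = 4.20902 years.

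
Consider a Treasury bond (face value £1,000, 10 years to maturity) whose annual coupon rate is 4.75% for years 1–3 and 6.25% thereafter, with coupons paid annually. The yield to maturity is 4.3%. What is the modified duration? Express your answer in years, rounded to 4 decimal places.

7.7912 years

Periodic yield y = 0.043. First find Macaulay duration:
  t   CF        PV=CF/(1+0.043)^t    t·PV
  1        47.50        45.5417        45.5417
  2        47.50        43.6641        87.3283
  3        47.50        41.8640       125.5920
  4        62.50        52.8132       211.2529
  5        62.50        50.6359       253.1795
  6        62.50        48.5483       291.2899
  7        62.50        46.5468       325.8276
  8        62.50        44.6278       357.0225
  9        62.50        42.7879       385.0913
  10    1,062.50       697.4063     6,974.0628
  Σ                  1,114.4361     9,056.1885
P = 1,114.4361; Macaulay duration = 9,056.1885 / 1,114.4361 = 8.12625 years.
Modified duration = D_Mac / (1 + y) = 8.12625 / 1.043 = 7.79123 years.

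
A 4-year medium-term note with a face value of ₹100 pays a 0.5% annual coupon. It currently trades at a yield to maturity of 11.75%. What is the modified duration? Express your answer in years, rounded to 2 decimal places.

Periodic yield y = 0.1175. First find Macaulay duration:
  t   CF        PV=CF/(1+0.1175)^t    t·PV
  1         0.50         0.4474         0.4474
  2         0.50         0.4004         0.8008
  3         0.50         0.3583         1.0749
  4       100.50        64.4430       257.7721
  Σ                     65.6491       260.0952
P = 65.6491; Macaulay duration = 260.0952 / 65.6491 = 3.96190 years.
Modified duration = D_Mac / (1 + y) = 3.96190 / 1.1175 = 3.54532 years.

3.55 years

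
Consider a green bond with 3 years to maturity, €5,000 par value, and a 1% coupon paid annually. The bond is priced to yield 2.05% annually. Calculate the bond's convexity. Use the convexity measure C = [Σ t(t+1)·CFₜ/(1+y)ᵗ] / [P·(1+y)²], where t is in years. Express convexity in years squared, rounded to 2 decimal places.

With y = 0.0205:
  t   CF        PV=CF/(1+0.0205)^t    t·PV        t(t+1)·PV
  1        50.00        48.9956        48.9956          97.9912
  2        50.00        48.0114        96.0227         288.0681
  3     5,050.00     4,751.7365    14,255.2095      57,020.8382
  Σ                  4,848.7435    14,400.2279      57,406.8975
P = 4,848.7435.
Convexity = Σ t(t+1)·PV / [P·(1+y)²] = 57,406.8975 / (4,848.7435 × 1.041420) = 11.36865.

11.37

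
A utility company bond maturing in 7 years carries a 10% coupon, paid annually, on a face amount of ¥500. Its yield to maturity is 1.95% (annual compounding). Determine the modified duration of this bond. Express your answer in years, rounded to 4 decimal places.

5.5801 years

Periodic yield y = 0.0195. First find Macaulay duration:
  t   CF        PV=CF/(1+0.0195)^t    t·PV
  1        50.00        49.0436        49.0436
  2        50.00        48.1056        96.2112
  3        50.00        47.1855       141.5564
  4        50.00        46.2830       185.1318
  5        50.00        45.3977       226.9885
  6        50.00        44.5294       267.1763
  7       550.00       480.4543     3,363.1801
  Σ                    760.9990     4,329.2879
P = 760.9990; Macaulay duration = 4,329.2879 / 760.9990 = 5.68895 years.
Modified duration = D_Mac / (1 + y) = 5.68895 / 1.0195 = 5.58014 years.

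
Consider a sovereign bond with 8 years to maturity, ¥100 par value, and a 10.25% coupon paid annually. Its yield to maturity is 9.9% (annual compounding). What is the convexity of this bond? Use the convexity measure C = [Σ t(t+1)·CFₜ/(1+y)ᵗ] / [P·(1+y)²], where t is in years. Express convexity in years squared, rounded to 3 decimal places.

38.730

With y = 0.099:
  t   CF        PV=CF/(1+0.099)^t    t·PV        t(t+1)·PV
  1        10.25         9.3267         9.3267          18.6533
  2        10.25         8.4865        16.9730          50.9190
  3        10.25         7.7220        23.1661          92.6642
  4        10.25         7.0264        28.1056         140.5281
  5        10.25         6.3935        31.9673         191.8036
  6        10.25         5.8175        34.9051         244.3357
  7        10.25         5.2935        37.0543         296.4340
  8       110.25        51.8080       414.4642       3,730.1780
  Σ                    101.8740       595.9622       4,765.5159
P = 101.8740.
Convexity = Σ t(t+1)·PV / [P·(1+y)²] = 4,765.5159 / (101.8740 × 1.207801) = 38.73031.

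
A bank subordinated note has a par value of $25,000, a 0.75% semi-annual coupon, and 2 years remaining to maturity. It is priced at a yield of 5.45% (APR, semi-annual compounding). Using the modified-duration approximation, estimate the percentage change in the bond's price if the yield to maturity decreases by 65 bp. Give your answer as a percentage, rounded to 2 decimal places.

Periodic yield y = 0.02725. Modified duration first:
  t   CF        PV=CF/(1+0.02725)^t    t·PV
  1        93.75        91.2631        91.2631
  2        93.75        88.8421       177.6843
  3        93.75        86.4854       259.4562
  4    25,093.75    22,535.1767    90,140.7067
  Σ                 22,801.7673    90,669.1103
P = 22,801.7673; D_Mac = 3.97641 half-year periods = 1.98820 yrs; D_mod = 1.98820/(1+0.02725) = 1.93546 yrs.
ΔP/P ≈ -D_mod · Δy = -1.93546 × (-0.0065) = +0.012581 = +1.2581%.

+1.26%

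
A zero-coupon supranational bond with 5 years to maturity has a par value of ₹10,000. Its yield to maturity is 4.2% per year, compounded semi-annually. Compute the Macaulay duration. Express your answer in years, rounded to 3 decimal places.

5.000 years

A zero-coupon bond has a single cash flow at maturity, so its Macaulay duration equals its maturity: 5 years.
(Equivalently: 10 semi-annual periods ÷ 2 = 5 years.)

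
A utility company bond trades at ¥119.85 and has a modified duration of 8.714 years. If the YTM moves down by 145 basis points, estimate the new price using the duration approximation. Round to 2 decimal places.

Duration approximation: ΔP/P ≈ -D_mod · Δy = -8.714 × (-0.0145) = +0.126353.
New price ≈ 119.85 × (1 + 0.126353) = 134.99340705.

¥134.99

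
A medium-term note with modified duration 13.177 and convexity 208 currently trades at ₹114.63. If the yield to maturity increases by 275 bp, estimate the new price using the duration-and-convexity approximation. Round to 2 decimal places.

₹82.11

Duration effect: -D_mod·Δy = -13.177 × (+0.0275) = -0.3623675
Convexity effect: ½·C·(Δy)² = 0.5 × 208 × (0.0275)² = +0.0786500
ΔP/P ≈ -0.3623675 + 0.0786500 = -0.2837175
New price ≈ 114.63 × (1 - 0.2837175) = 82.107462975.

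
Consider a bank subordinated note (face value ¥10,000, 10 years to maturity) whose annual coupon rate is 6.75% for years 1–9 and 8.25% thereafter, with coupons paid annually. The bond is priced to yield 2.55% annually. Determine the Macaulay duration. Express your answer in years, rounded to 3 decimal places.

Periodic yield y = 0.0255. Discount each cash flow and weight by its year:
  t   CF        PV=CF/(1+0.0255)^t    t·PV
  1       675.00       658.2155       658.2155
  2       675.00       641.8484     1,283.6967
  3       675.00       625.8882     1,877.6647
  4       675.00       610.3249     2,441.2997
  5       675.00       595.1486     2,975.7432
  6       675.00       580.3497     3,482.0984
  7       675.00       565.9188     3,961.4316
  8       675.00       551.8467     4,414.7737
  9       675.00       538.1245     4,843.1208
  10   10,825.00     8,415.3321    84,153.3207
  Σ                 13,782.9975   110,091.3650
Price P = Σ PV = 13,782.9975.
Macaulay duration = Σ(t·PV) / P = 110,091.3650 / 13,782.9975 = 7.98748 years.

7.987 years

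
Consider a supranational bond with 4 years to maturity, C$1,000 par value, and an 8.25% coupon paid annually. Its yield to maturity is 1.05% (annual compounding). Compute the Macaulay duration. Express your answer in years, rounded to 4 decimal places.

Periodic yield y = 0.0105. Discount each cash flow and weight by its year:
  t   CF        PV=CF/(1+0.0105)^t    t·PV
  1        82.50        81.6428        81.6428
  2        82.50        80.7944       161.5888
  3        82.50        79.9549       239.8647
  4     1,082.50     1,038.2038     4,152.8154
  Σ                  1,280.5959     4,635.9116
Price P = Σ PV = 1,280.5959.
Macaulay duration = Σ(t·PV) / P = 4,635.9116 / 1,280.5959 = 3.62012 years.

3.6201 years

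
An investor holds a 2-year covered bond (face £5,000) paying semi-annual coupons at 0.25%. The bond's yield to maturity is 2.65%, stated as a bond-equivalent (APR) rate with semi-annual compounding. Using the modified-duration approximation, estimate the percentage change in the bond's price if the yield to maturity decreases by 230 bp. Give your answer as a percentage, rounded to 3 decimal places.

Periodic yield y = 0.01325. Modified duration first:
  t   CF        PV=CF/(1+0.01325)^t    t·PV
  1         6.25         6.1683         6.1683
  2         6.25         6.0876        12.1752
  3         6.25         6.0080        18.0240
  4     5,006.25     4,749.4802    18,997.9209
  Σ                  4,767.7441    19,034.2884
P = 4,767.7441; D_Mac = 3.99230 half-year periods = 1.99615 yrs; D_mod = 1.99615/(1+0.01325) = 1.97005 yrs.
ΔP/P ≈ -D_mod · Δy = -1.97005 × (-0.023) = +0.045311 = +4.5311%.

+4.531%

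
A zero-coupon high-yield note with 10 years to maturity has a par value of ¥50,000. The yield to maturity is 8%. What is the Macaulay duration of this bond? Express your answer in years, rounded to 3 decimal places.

10.000 years

A zero-coupon bond has a single cash flow at maturity, so its Macaulay duration equals its maturity: 10 years.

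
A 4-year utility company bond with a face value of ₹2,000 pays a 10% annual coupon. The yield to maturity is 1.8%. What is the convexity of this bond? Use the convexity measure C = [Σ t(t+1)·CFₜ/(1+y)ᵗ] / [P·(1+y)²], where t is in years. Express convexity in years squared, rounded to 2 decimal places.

16.45

With y = 0.018:
  t   CF        PV=CF/(1+0.018)^t    t·PV        t(t+1)·PV
  1       200.00       196.4637       196.4637         392.9273
  2       200.00       192.9898       385.9797       1,157.9390
  3       200.00       189.5774       568.7323       2,274.9293
  4     2,200.00     2,048.4792     8,193.9170      40,969.5850
  Σ                  2,627.5102     9,345.0927      44,795.3806
P = 2,627.5102.
Convexity = Σ t(t+1)·PV / [P·(1+y)²] = 44,795.3806 / (2,627.5102 × 1.036324) = 16.45104.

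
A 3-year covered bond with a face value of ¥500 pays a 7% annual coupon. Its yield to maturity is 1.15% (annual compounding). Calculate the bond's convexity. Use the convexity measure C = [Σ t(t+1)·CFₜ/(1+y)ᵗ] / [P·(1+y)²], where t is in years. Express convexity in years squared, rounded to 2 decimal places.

With y = 0.0115:
  t   CF        PV=CF/(1+0.0115)^t    t·PV        t(t+1)·PV
  1        35.00        34.6021        34.6021          69.2042
  2        35.00        34.2087        68.4174         205.2521
  3       535.00       516.9590     1,550.8771       6,203.5083
  Σ                    585.7698     1,653.8965       6,477.9645
P = 585.7698.
Convexity = Σ t(t+1)·PV / [P·(1+y)²] = 6,477.9645 / (585.7698 × 1.023132) = 10.80886.

10.81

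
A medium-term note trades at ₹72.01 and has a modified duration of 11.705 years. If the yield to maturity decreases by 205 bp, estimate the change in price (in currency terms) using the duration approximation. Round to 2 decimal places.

Duration approximation: ΔP/P ≈ -D_mod · Δy = -11.705 × (-0.0205) = +0.2399525.
ΔP ≈ 72.01 × (+0.2399525) = +17.278979525.

+₹17.28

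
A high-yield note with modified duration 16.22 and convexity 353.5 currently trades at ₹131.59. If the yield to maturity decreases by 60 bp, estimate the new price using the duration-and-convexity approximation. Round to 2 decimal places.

₹145.23

Duration effect: -D_mod·Δy = -16.22 × (-0.006) = +0.097320
Convexity effect: ½·C·(Δy)² = 0.5 × 353.5 × (-0.006)² = +0.0063630
ΔP/P ≈ +0.097320 + 0.0063630 = +0.103683
New price ≈ 131.59 × (1 + 0.103683) = 145.23364597.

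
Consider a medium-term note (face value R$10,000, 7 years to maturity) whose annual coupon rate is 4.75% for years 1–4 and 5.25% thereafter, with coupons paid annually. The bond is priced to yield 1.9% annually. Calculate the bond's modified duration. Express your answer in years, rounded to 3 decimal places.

6.081 years

Periodic yield y = 0.019. First find Macaulay duration:
  t   CF        PV=CF/(1+0.019)^t    t·PV
  1       475.00       466.1433       466.1433
  2       475.00       457.4517       914.9034
  3       475.00       448.9222     1,346.7665
  4       475.00       440.5517     1,762.2068
  5       525.00       477.8465     2,389.2324
  6       525.00       468.9367     2,813.6200
  7    10,525.00     9,225.7741    64,580.4187
  Σ                 11,985.6261    74,273.2911
P = 11,985.6261; Macaulay duration = 74,273.2911 / 11,985.6261 = 6.19686 years.
Modified duration = D_Mac / (1 + y) = 6.19686 / 1.019 = 6.08132 years.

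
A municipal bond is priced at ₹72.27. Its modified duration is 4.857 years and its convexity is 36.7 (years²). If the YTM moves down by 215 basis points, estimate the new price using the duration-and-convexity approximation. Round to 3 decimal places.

Duration effect: -D_mod·Δy = -4.857 × (-0.0215) = +0.1044255
Convexity effect: ½·C·(Δy)² = 0.5 × 36.7 × (-0.0215)² = +0.0084822875
ΔP/P ≈ +0.1044255 + 0.0084822875 = +0.1129077875
New price ≈ 72.27 × (1 + 0.1129077875) = 80.429845802625.

₹80.430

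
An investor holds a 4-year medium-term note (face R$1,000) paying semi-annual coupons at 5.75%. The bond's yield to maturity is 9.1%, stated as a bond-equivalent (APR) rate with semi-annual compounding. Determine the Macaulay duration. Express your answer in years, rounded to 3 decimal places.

Periodic yield y = 0.0455. Discount each cash flow and weight by its period:
  t   CF        PV=CF/(1+0.0455)^t    t·PV
  1        28.75        27.4988        27.4988
  2        28.75        26.3021        52.6041
  3        28.75        25.1574        75.4722
  4        28.75        24.0626        96.2502
  5        28.75        23.0154       115.0768
  6        28.75        22.0137       132.0824
  7        28.75        21.0557       147.3899
  8     1,028.75       720.6387     5,765.1092
  Σ                    889.7442     6,411.4836
Price P = Σ PV = 889.7442.
Macaulay duration = Σ(t·PV) / P = 6,411.4836 / 889.7442 = 7.20598 half-year periods.
In years: 7.20598 / 2 = 3.60299 years.

3.603 years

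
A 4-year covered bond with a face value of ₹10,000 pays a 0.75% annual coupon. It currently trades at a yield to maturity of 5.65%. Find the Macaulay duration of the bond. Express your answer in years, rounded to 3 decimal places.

Periodic yield y = 0.0565. Discount each cash flow and weight by its year:
  t   CF        PV=CF/(1+0.0565)^t    t·PV
  1        75.00        70.9891        70.9891
  2        75.00        67.1927       134.3855
  3        75.00        63.5994       190.7981
  4    10,075.00     8,086.6203    32,346.4810
  Σ                  8,288.4015    32,742.6537
Price P = Σ PV = 8,288.4015.
Macaulay duration = Σ(t·PV) / P = 32,742.6537 / 8,288.4015 = 3.95042 years.

3.950 years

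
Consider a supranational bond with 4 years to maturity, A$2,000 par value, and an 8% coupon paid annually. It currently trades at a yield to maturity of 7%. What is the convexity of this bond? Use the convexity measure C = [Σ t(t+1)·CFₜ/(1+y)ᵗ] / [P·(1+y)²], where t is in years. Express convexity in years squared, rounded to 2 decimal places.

15.06

With y = 0.07:
  t   CF        PV=CF/(1+0.07)^t    t·PV        t(t+1)·PV
  1       160.00       149.5327       149.5327         299.0654
  2       160.00       139.7502       279.5004         838.5012
  3       160.00       130.6077       391.8230       1,567.2919
  4     2,160.00     1,647.8537     6,591.4146      32,957.0732
  Σ                  2,067.7442     7,412.2707      35,661.9317
P = 2,067.7442.
Convexity = Σ t(t+1)·PV / [P·(1+y)²] = 35,661.9317 / (2,067.7442 × 1.144900) = 15.06401.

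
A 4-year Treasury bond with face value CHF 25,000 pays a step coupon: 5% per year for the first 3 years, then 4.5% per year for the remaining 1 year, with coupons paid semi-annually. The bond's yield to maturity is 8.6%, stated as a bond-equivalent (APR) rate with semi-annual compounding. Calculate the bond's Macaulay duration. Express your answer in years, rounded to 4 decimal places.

3.6483 years

Periodic yield y = 0.043. Discount each cash flow and weight by its period:
  t   CF        PV=CF/(1+0.043)^t    t·PV
  1       625.00       599.2330       599.2330
  2       625.00       574.5283     1,149.0565
  3       625.00       550.8421     1,652.5262
  4       625.00       528.1324     2,112.5295
  5       625.00       506.3589     2,531.7947
  6       625.00       485.4832     2,912.8989
  7       562.50       418.9212     2,932.4486
  8    25,562.50    18,252.7732   146,022.1857
  Σ                 21,916.2722   159,912.6731
Price P = Σ PV = 21,916.2722.
Macaulay duration = Σ(t·PV) / P = 159,912.6731 / 21,916.2722 = 7.29653 half-year periods.
In years: 7.29653 / 2 = 3.64826 years.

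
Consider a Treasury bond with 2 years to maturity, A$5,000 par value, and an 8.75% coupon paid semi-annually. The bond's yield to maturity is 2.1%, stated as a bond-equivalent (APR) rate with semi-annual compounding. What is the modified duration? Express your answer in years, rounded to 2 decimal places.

Periodic yield y = 0.0105. First find Macaulay duration:
  t   CF        PV=CF/(1+0.0105)^t    t·PV
  1       218.75       216.4770       216.4770
  2       218.75       214.2276       428.4552
  3       218.75       212.0016       636.0048
  4     5,218.75     5,005.1975    20,020.7901
  Σ                  5,647.9037    21,301.7271
P = 5,647.9037; Macaulay duration = 21,301.7271 / 5,647.9037 = 3.77162 half-year periods = 1.88581 years.
Modified duration = D_Mac / (1 + y) = 1.88581 / 1.0105 = 1.86621 years.

1.87 years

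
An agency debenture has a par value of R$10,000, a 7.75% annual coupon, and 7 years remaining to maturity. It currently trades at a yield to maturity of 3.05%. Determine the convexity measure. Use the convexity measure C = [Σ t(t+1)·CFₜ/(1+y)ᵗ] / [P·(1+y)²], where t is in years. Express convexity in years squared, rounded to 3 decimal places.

41.118

With y = 0.0305:
  t   CF        PV=CF/(1+0.0305)^t    t·PV        t(t+1)·PV
  1       775.00       752.0621       752.0621       1,504.1242
  2       775.00       729.8031     1,459.6062       4,378.8187
  3       775.00       708.2029     2,124.6088       8,498.4351
  4       775.00       687.2420     2,748.9682      13,744.8408
  5       775.00       666.9015     3,334.5077      20,007.0463
  6       775.00       647.1631     3,882.9784      27,180.8489
  7    10,775.00     8,731.3482    61,119.4371     488,955.4971
  Σ                 12,922.7230    75,422.1685     564,269.6110
P = 12,922.7230.
Convexity = Σ t(t+1)·PV / [P·(1+y)²] = 564,269.6110 / (12,922.7230 × 1.061930) = 41.11844.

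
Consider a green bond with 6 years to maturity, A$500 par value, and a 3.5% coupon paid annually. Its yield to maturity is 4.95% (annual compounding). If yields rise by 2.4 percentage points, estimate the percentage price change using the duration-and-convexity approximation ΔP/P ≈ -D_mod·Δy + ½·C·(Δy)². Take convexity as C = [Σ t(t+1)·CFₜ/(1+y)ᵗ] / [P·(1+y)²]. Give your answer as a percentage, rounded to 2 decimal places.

-11.59%

With y = 0.0495:
  t   CF        PV=CF/(1+0.0495)^t    t·PV        t(t+1)·PV
  1        17.50        16.6746        16.6746          33.3492
  2        17.50        15.8881        31.7763          95.3289
  3        17.50        15.1388        45.4163         181.6653
  4        17.50        14.4247        57.6990         288.4950
  5        17.50        13.7444        68.7220         412.3320
  6       517.50       387.2716     2,323.6299      16,265.4090
  Σ                    463.1423     2,543.9181      17,276.5794
P = 463.1423; D_Mac = 5.49274 yrs; D_mod = 5.23367 yrs; C = 33.86713.
Duration effect: -5.23367 × (+0.024) = -0.125608
Convexity effect: 0.5 × 33.86713 × (0.024)² = +0.0097537
ΔP/P ≈ -0.125608 + 0.0097537 = -0.115854 = -11.5854%.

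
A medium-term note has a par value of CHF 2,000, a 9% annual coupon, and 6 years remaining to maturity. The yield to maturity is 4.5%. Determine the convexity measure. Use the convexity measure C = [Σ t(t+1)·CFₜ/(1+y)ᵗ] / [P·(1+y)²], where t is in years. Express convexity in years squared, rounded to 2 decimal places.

With y = 0.045:
  t   CF        PV=CF/(1+0.045)^t    t·PV        t(t+1)·PV
  1       180.00       172.2488       172.2488         344.4976
  2       180.00       164.8314       329.6628         988.9883
  3       180.00       157.7334       473.2002       1,892.8007
  4       180.00       150.9410       603.7642       3,018.8208
  5       180.00       144.4412       722.2059       4,333.2357
  6     2,180.00     1,674.0127    10,044.0763      70,308.5338
  Σ                  2,464.2085    12,345.1581      80,886.8769
P = 2,464.2085.
Convexity = Σ t(t+1)·PV / [P·(1+y)²] = 80,886.8769 / (2,464.2085 × 1.092025) = 30.05855.

30.06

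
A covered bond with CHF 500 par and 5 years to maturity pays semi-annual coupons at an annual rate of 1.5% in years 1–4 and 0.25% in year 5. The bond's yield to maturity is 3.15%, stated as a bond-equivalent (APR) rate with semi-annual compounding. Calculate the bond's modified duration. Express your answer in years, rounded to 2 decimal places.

Periodic yield y = 0.01575. First find Macaulay duration:
  t   CF        PV=CF/(1+0.01575)^t    t·PV
  1        3.750         3.6919         3.6919
  2        3.750         3.6346         7.2692
  3        3.750         3.5783        10.7348
  4        3.750         3.5228        14.0911
  5        3.750         3.4681        17.3407
  6        3.750         3.4144        20.4862
  7        3.750         3.3614        23.5300
  8        3.750         3.3093        26.4744
  9        0.625         0.5430         4.8870
  10     500.625       428.1976     4,281.9759
  Σ                    456.7213     4,410.4812
P = 456.7213; Macaulay duration = 4,410.4812 / 456.7213 = 9.65683 half-year periods = 4.82842 years.
Modified duration = D_Mac / (1 + y) = 4.82842 / 1.01575 = 4.75355 years.

4.75 years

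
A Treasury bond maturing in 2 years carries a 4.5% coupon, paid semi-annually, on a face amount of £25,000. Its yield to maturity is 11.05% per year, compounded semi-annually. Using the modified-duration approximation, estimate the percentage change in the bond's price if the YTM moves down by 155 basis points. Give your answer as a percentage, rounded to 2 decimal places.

Periodic yield y = 0.05525. Modified duration first:
  t   CF        PV=CF/(1+0.05525)^t    t·PV
  1       562.50       533.0490       533.0490
  2       562.50       505.1401     1,010.2801
  3       562.50       478.6923     1,436.0769
  4    25,562.50    20,614.9308    82,459.7233
  Σ                 22,131.8122    85,439.1294
P = 22,131.8122; D_Mac = 3.86047 half-year periods = 1.93023 yrs; D_mod = 1.93023/(1+0.05525) = 1.82917 yrs.
ΔP/P ≈ -D_mod · Δy = -1.82917 × (-0.0155) = +0.028352 = +2.8352%.

+2.84%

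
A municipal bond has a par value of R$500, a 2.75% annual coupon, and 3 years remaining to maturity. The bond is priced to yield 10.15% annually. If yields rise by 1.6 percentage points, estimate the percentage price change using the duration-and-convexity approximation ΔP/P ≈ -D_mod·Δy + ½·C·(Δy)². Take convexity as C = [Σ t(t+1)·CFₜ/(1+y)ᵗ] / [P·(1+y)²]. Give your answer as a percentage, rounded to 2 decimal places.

With y = 0.1015:
  t   CF        PV=CF/(1+0.1015)^t    t·PV        t(t+1)·PV
  1        13.75        12.4830        12.4830          24.9660
  2        13.75        11.3327        22.6654          67.9962
  3       513.75       384.4132     1,153.2397       4,612.9588
  Σ                    408.2289     1,188.3881       4,705.9210
P = 408.2289; D_Mac = 2.91108 yrs; D_mod = 2.64283 yrs; C = 9.50106.
Duration effect: -2.64283 × (+0.016) = -0.042285
Convexity effect: 0.5 × 9.50106 × (0.016)² = +0.0012161
ΔP/P ≈ -0.042285 + 0.0012161 = -0.041069 = -4.1069%.

-4.11%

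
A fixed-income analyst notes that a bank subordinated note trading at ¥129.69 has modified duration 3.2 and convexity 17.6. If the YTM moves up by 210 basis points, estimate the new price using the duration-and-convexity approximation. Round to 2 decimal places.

¥121.48

Duration effect: -D_mod·Δy = -3.2 × (+0.021) = -0.067200
Convexity effect: ½·C·(Δy)² = 0.5 × 17.6 × (0.021)² = +0.0038808
ΔP/P ≈ -0.067200 + 0.0038808 = -0.0633192
New price ≈ 129.69 × (1 - 0.0633192) = 121.478132952.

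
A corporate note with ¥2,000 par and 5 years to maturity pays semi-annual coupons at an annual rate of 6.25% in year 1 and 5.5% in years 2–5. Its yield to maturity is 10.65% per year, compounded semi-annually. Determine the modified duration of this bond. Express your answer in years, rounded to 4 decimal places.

4.1100 years

Periodic yield y = 0.05325. First find Macaulay duration:
  t   CF        PV=CF/(1+0.05325)^t    t·PV
  1        62.50        59.3401        59.3401
  2        62.50        56.3400       112.6801
  3        55.00        47.0726       141.2178
  4        55.00        44.6927       178.7709
  5        55.00        42.4332       212.1658
  6        55.00        40.2878       241.7270
  7        55.00        38.2510       267.7568
  8        55.00        36.3171       290.5367
  9        55.00        34.4810       310.3287
  10    2,055.00     1,223.1991    12,231.9909
  Σ                  1,622.4146    14,046.5147
P = 1,622.4146; Macaulay duration = 14,046.5147 / 1,622.4146 = 8.65778 half-year periods = 4.32889 years.
Modified duration = D_Mac / (1 + y) = 4.32889 / 1.05325 = 4.11003 years.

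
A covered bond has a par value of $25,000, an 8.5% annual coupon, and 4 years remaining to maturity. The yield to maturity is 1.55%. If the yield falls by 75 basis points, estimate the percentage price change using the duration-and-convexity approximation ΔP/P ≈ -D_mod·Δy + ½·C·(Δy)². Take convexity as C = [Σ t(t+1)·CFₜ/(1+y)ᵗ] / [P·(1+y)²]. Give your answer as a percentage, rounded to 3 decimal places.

With y = 0.0155:
  t   CF        PV=CF/(1+0.0155)^t    t·PV        t(t+1)·PV
  1     2,125.00     2,092.5652     2,092.5652       4,185.1305
  2     2,125.00     2,060.6255     4,121.2511      12,363.7533
  3     2,125.00     2,029.1734     6,087.5201      24,350.0803
  4    27,125.00    25,506.4511   102,025.8043     510,129.0216
  Σ                 31,688.8152   114,327.1407     551,027.9856
P = 31,688.8152; D_Mac = 3.60781 yrs; D_mod = 3.55274 yrs; C = 16.86195.
Duration effect: -3.55274 × (-0.0075) = +0.026646
Convexity effect: 0.5 × 16.86195 × (-0.0075)² = +0.0004742
ΔP/P ≈ +0.026646 + 0.0004742 = +0.027120 = +2.7120%.

+2.712%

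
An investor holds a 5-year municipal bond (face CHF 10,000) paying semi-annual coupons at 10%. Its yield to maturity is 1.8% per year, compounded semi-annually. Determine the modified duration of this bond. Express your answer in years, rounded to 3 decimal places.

4.179 years

Periodic yield y = 0.009. First find Macaulay duration:
  t   CF        PV=CF/(1+0.009)^t    t·PV
  1       500.00       495.5401       495.5401
  2       500.00       491.1201       982.2401
  3       500.00       486.7394     1,460.2182
  4       500.00       482.3978     1,929.5913
  5       500.00       478.0950     2,390.4748
  6       500.00       473.8305     2,842.9830
  7       500.00       469.6041     3,287.2284
  8       500.00       465.4153     3,723.3226
  9       500.00       461.2639     4,151.3755
  10   10,500.00     9,600.1416    96,001.4155
  Σ                 13,904.1478   117,264.3896
P = 13,904.1478; Macaulay duration = 117,264.3896 / 13,904.1478 = 8.43377 half-year periods = 4.21689 years.
Modified duration = D_Mac / (1 + y) = 4.21689 / 1.009 = 4.17927 years.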